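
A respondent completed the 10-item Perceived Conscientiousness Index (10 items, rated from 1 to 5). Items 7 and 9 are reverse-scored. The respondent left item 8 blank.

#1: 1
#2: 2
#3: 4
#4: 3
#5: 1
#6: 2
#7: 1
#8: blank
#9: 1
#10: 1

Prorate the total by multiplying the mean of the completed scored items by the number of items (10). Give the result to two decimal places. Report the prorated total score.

Reverse-coded (reverse-coded value = 6 − response):
  item 7: 6 − 1 = 5
  item 9: 6 − 1 = 5
Completed scored items (9 of 10): 1, 2, 4, 3, 1, 2, 5, 5, 1; sum = 24.
Person mean = 24 / 9 ≈ 2.6667
Prorated total = (24 / 9) × 10 = 26.67 (to 2 dp)

26.67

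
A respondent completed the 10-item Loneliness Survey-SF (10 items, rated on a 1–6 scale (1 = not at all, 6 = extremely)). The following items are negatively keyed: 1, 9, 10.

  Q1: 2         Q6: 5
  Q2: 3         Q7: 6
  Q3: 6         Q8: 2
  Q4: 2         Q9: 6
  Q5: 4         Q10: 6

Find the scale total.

Reverse-coded items (reversed = (1+6) − raw = 7 − raw):
  item 1: 7 − 2 = 5
  item 9: 7 − 6 = 1
  item 10: 7 − 6 = 1
After reverse-coding: 5, 3, 6, 2, 4, 5, 6, 2, 1, 1
Total = 5 + 3 + 6 + 2 + 4 + 5 + 6 + 2 + 1 + 1 = 35

35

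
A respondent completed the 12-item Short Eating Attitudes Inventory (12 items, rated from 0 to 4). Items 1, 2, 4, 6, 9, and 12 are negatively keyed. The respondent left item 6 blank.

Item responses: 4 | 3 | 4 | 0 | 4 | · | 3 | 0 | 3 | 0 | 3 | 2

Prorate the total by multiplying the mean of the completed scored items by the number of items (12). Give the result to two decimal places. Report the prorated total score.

24.00

Reverse-coded (reverse-coded value = 4 − response):
  item 1: 4 − 4 = 0
  item 2: 4 − 3 = 1
  item 4: 4 − 0 = 4
  item 9: 4 − 3 = 1
  item 12: 4 − 2 = 2
Completed scored items (11 of 12): 0, 1, 4, 4, 4, 3, 0, 1, 0, 3, 2; sum = 22.
Person mean = 22 / 11 ≈ 2.0000
Prorated total = (22 / 11) × 12 = 24.00 (to 2 dp)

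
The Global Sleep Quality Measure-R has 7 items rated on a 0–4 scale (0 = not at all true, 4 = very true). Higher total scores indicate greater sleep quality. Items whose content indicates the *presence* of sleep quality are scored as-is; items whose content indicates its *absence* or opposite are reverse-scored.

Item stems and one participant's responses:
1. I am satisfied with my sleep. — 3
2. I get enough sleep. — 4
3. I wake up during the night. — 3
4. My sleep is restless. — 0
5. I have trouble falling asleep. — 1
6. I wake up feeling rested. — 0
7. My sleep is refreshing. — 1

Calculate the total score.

16

Items 3, 4, 5 describe the absence/opposite of sleep quality → reverse-score.
reversed = (0+4) − raw = 4 − raw.
  item 1: 3
  item 2: 4
  item 3: 4 − 3 = 1
  item 4: 4 − 0 = 4
  item 5: 4 − 1 = 3
  item 6: 0
  item 7: 1
Total = 3 + 4 + 1 + 4 + 3 + 0 + 1 = 16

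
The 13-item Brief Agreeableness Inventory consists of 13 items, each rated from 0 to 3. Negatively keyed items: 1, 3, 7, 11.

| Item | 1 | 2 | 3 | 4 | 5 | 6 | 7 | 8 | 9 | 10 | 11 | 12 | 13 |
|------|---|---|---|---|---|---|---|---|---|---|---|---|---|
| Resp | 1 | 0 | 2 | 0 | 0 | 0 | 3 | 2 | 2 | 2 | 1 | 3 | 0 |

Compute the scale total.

14

Reverse-coded items (reversed = (0+3) − raw = 3 − raw):
  item 1: 3 − 1 = 2
  item 3: 3 − 2 = 1
  item 7: 3 − 3 = 0
  item 11: 3 − 1 = 2
Scored items: 2, 0, 1, 0, 0, 0, 0, 2, 2, 2, 2, 3, 0
Total = 2 + 0 + 1 + 0 + 0 + 0 + 0 + 2 + 2 + 2 + 2 + 3 + 0 = 14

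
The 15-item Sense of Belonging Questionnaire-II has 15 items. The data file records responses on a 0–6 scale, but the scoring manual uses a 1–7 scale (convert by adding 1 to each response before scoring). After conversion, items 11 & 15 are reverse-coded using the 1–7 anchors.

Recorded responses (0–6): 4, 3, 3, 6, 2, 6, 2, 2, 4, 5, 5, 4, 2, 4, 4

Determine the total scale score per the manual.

Convert to 1–7: 5, 4, 4, 7, 3, 7, 3, 3, 5, 6, 6, 5, 3, 5, 5
Reverse-coded (on a 1–7 scale, reversed = 8 − raw):
  item 11: 8 − 6 = 2
  item 15: 8 − 5 = 3
Scored: 5, 4, 4, 7, 3, 7, 3, 3, 5, 6, 2, 5, 3, 5, 3
Total = 65

65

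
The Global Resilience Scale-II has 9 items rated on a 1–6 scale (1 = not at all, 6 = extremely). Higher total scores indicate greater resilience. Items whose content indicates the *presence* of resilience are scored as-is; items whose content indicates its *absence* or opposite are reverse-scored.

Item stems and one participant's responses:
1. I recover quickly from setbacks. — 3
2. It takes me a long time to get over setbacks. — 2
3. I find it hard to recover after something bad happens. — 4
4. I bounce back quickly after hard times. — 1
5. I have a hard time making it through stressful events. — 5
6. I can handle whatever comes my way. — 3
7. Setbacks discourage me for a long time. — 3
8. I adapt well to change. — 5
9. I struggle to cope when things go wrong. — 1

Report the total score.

Items 2, 3, 5, 7, 9 describe the absence/opposite of resilience → reverse-score.
reversed = (1+6) − raw = 7 − raw.
  item 1: 3
  item 2: 7 − 2 = 5
  item 3: 7 − 4 = 3
  item 4: 1
  item 5: 7 − 5 = 2
  item 6: 3
  item 7: 7 − 3 = 4
  item 8: 5
  item 9: 7 − 1 = 6
Total = 3 + 5 + 3 + 1 + 2 + 3 + 4 + 5 + 6 = 32

32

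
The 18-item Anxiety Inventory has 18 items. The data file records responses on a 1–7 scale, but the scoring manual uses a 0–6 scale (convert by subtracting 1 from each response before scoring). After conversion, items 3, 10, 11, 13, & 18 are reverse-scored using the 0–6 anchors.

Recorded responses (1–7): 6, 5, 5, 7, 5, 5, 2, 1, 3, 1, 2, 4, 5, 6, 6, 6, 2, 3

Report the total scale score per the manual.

64

Convert to 0–6: 5, 4, 4, 6, 4, 4, 1, 0, 2, 0, 1, 3, 4, 5, 5, 5, 1, 2
Reverse-coded (reverse-coded value = 6 − response):
  item 3: 6 − 4 = 2
  item 10: 6 − 0 = 6
  item 11: 6 − 1 = 5
  item 13: 6 − 4 = 2
  item 18: 6 − 2 = 4
Scored: 5, 4, 2, 6, 4, 4, 1, 0, 2, 6, 5, 3, 2, 5, 5, 5, 1, 4
Total = 64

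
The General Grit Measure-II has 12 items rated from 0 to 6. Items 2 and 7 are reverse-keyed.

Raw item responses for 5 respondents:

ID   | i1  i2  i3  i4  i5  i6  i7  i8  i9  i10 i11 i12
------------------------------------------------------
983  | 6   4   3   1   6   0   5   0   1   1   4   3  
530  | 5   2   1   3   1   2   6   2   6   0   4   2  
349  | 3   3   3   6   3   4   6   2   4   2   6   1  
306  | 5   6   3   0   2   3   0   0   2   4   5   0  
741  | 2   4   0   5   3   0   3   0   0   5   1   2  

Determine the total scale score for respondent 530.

30

Respondent 530 raw: 5, 2, 1, 3, 1, 2, 6, 2, 6, 0, 4, 2.
Reverse-coded (reverse-coded value = 6 − response):
  item 1: 5
  item 2: 6 − 2 = 4
  item 3: 1
  item 4: 3
  item 5: 1
  item 6: 2
  item 7: 6 − 6 = 0
  item 8: 2
  item 9: 6
  item 10: 0
  item 11: 4
  item 12: 2
Sum = 5 + 4 + 1 + 3 + 1 + 2 + 0 + 2 + 6 + 0 + 4 + 2 = 30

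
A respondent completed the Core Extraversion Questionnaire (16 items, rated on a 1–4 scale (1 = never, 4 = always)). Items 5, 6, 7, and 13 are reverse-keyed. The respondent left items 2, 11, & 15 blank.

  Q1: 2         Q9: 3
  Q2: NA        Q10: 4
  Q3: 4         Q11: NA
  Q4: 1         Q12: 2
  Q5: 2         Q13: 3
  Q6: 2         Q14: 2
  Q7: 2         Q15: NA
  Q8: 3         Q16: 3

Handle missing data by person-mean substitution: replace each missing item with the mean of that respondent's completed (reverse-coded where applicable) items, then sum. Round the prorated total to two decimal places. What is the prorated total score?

Reverse-coded (on a 1–4 scale, reversed = 5 − raw):
  item 5: 5 − 2 = 3
  item 6: 5 − 2 = 3
  item 7: 5 − 2 = 3
  item 13: 5 − 3 = 2
Completed scored items (13 of 16): 2, 4, 1, 3, 3, 3, 3, 3, 4, 2, 2, 2, 3; sum = 35.
Person mean = 35 / 13 ≈ 2.6923
Prorated total = (35 / 13) × 16 = 43.08 (to 2 dp)

43.08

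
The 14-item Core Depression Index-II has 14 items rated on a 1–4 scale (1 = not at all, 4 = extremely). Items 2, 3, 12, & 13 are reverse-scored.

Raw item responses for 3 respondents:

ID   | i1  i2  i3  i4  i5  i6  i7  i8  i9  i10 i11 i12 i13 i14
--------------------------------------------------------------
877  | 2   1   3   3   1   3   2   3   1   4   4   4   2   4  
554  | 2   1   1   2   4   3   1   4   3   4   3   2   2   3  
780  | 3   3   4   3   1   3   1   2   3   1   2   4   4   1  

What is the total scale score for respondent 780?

Respondent 780 raw: 3, 3, 4, 3, 1, 3, 1, 2, 3, 1, 2, 4, 4, 1.
Reverse-coded (reversed = (1+4) − raw = 5 − raw):
  item 1: 3
  item 2: 5 − 3 = 2
  item 3: 5 − 4 = 1
  item 4: 3
  item 5: 1
  item 6: 3
  item 7: 1
  item 8: 2
  item 9: 3
  item 10: 1
  item 11: 2
  item 12: 5 − 4 = 1
  item 13: 5 − 4 = 1
  item 14: 1
Sum = 3 + 2 + 1 + 3 + 1 + 3 + 1 + 2 + 3 + 1 + 2 + 1 + 1 + 1 = 25

25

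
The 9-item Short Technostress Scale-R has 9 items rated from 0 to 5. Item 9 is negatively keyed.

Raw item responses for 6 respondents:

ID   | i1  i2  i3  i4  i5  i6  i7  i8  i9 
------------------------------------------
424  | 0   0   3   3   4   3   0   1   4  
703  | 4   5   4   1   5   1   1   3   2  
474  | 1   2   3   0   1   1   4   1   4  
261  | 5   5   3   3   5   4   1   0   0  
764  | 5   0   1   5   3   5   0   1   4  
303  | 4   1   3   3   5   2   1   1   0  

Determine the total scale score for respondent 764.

21

Respondent 764 raw: 5, 0, 1, 5, 3, 5, 0, 1, 4.
Reverse-coded (reverse-coded value = 5 − response):
  item 1: 5
  item 2: 0
  item 3: 1
  item 4: 5
  item 5: 3
  item 6: 5
  item 7: 0
  item 8: 1
  item 9: 5 − 4 = 1
Sum = 5 + 0 + 1 + 5 + 3 + 5 + 0 + 1 + 1 = 21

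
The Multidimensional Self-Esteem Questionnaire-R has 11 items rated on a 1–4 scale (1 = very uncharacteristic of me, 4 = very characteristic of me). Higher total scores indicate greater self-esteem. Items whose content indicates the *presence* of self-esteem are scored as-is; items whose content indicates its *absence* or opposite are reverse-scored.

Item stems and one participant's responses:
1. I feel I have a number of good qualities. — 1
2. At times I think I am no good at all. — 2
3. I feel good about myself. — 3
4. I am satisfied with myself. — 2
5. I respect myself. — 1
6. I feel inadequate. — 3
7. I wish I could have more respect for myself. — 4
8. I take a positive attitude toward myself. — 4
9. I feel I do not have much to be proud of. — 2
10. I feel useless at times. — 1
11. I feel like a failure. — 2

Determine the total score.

27

Items 2, 6, 7, 9, 10, 11 describe the absence/opposite of self-esteem → reverse-score.
on a 1–4 scale, reversed = 5 − raw.
  item 1: 1
  item 2: 5 − 2 = 3
  item 3: 3
  item 4: 2
  item 5: 1
  item 6: 5 − 3 = 2
  item 7: 5 − 4 = 1
  item 8: 4
  item 9: 5 − 2 = 3
  item 10: 5 − 1 = 4
  item 11: 5 − 2 = 3
Total = 1 + 3 + 3 + 2 + 1 + 2 + 1 + 4 + 3 + 4 + 3 = 27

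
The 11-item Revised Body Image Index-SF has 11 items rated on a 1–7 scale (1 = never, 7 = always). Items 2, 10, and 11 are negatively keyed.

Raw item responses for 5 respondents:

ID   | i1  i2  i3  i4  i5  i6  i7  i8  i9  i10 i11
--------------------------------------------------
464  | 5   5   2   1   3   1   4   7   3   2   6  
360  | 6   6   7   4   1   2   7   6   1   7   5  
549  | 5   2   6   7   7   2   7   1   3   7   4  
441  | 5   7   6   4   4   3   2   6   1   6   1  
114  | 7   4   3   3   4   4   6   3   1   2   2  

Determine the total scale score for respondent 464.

Respondent 464 raw: 5, 5, 2, 1, 3, 1, 4, 7, 3, 2, 6.
Reverse-coded (reverse-coded value = 8 − response):
  item 1: 5
  item 2: 8 − 5 = 3
  item 3: 2
  item 4: 1
  item 5: 3
  item 6: 1
  item 7: 4
  item 8: 7
  item 9: 3
  item 10: 8 − 2 = 6
  item 11: 8 − 6 = 2
Sum = 5 + 3 + 2 + 1 + 3 + 1 + 4 + 7 + 3 + 6 + 2 = 37

37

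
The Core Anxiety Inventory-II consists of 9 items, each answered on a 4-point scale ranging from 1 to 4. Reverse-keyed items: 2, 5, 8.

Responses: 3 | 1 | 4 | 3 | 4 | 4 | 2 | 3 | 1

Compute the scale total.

Apply reverse scoring (on a 1–4 scale, reversed = 5 − raw):
  item 2: 5 − 1 = 4
  item 5: 5 − 4 = 1
  item 8: 5 − 3 = 2
After reverse-coding: 3, 4, 4, 3, 1, 4, 2, 2, 1
Total = 3 + 4 + 4 + 3 + 1 + 4 + 2 + 2 + 1 = 24

24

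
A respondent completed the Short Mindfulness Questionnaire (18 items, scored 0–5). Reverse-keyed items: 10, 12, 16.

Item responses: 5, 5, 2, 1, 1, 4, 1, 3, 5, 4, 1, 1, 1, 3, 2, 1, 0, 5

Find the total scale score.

Reversing items 10, 12, & 16 with 5 − raw:
Total = 5 + 5 + 2 + 1 + 1 + 4 + 1 + 3 + 5 + (5−4) + 1 + (5−1) + 1 + 3 + 2 + (5−1) + 0 + 5
      = 5 + 5 + 2 + 1 + 1 + 4 + 1 + 3 + 5 + 1 + 1 + 4 + 1 + 3 + 2 + 4 + 0 + 5 = 48

48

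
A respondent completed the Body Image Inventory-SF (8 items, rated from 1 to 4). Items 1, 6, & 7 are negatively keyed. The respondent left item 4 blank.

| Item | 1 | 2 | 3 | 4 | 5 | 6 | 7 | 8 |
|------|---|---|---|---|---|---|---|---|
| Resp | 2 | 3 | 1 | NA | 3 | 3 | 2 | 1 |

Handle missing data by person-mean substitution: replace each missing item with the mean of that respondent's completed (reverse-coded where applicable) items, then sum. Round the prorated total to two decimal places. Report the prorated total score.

Reverse-coded (reversed = (1+4) − raw = 5 − raw):
  item 1: 5 − 2 = 3
  item 6: 5 − 3 = 2
  item 7: 5 − 2 = 3
Completed scored items (7 of 8): 3, 3, 1, 3, 2, 3, 1; sum = 16.
Person mean = 16 / 7 ≈ 2.2857
Prorated total = (16 / 7) × 8 = 18.29 (to 2 dp)

18.29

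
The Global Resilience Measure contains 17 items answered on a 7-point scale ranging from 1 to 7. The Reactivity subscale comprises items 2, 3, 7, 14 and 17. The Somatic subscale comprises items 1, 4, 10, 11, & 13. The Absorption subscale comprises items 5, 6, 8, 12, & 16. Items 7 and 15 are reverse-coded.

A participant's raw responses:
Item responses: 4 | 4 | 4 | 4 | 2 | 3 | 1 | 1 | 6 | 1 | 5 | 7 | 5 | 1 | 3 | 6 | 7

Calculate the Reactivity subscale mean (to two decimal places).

4.60

Reactivity items: 2, 3, 7, 14, 17.
Of these, item 7 is reverse-coded; on a 1–7 scale, reversed = 8 − raw.
  item 2: 4
  item 3: 4
  item 7: 8 − 1 = 7
  item 14: 1
  item 17: 7
Sum = 4 + 4 + 7 + 1 + 7 = 23
Mean = 23 / 5 = 4.60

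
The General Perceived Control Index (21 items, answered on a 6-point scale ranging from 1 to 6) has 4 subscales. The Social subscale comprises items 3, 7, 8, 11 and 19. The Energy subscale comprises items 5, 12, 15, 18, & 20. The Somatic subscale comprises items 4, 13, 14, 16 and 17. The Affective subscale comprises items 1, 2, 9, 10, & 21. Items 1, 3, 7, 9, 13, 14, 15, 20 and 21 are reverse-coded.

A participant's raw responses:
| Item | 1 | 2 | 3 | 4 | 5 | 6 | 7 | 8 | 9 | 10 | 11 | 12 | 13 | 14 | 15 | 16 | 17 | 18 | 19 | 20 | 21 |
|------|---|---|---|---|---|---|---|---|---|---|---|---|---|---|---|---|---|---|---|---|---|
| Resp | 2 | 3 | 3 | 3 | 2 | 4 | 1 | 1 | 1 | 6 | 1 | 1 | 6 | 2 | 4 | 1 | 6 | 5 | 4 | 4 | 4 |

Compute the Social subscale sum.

16

Social items: 3, 7, 8, 11, 19.
Of these, items 3 & 7 are reverse-coded; reversed = (1+6) − raw = 7 − raw.
  item 3: 7 − 3 = 4
  item 7: 7 − 1 = 6
  item 8: 1
  item 11: 1
  item 19: 4
Sum = 4 + 6 + 1 + 1 + 4 = 16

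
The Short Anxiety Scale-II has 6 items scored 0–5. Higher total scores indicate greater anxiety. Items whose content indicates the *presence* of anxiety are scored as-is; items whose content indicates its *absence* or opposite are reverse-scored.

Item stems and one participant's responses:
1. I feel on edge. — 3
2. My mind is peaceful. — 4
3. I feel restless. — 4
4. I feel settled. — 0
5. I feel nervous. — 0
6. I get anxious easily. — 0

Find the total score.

13

Items 2, 4 describe the absence/opposite of anxiety → reverse-score.
on a 0–5 scale, reversed = 5 − raw.
  item 1: 3
  item 2: 5 − 4 = 1
  item 3: 4
  item 4: 5 − 0 = 5
  item 5: 0
  item 6: 0
Total = 3 + 1 + 4 + 5 + 0 + 0 = 13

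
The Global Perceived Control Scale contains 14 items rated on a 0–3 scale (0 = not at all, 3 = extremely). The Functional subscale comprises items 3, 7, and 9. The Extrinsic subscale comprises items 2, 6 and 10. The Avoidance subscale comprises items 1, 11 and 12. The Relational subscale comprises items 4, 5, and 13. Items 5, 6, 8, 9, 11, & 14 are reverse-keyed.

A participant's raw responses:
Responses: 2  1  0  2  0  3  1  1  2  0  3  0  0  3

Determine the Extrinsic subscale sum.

Extrinsic items: 2, 6, 10.
Of these, item 6 is reverse-keyed; reversed = (0+3) − raw = 3 − raw.
  item 2: 1
  item 6: 3 − 3 = 0
  item 10: 0
Sum = 1 + 0 + 0 = 1

1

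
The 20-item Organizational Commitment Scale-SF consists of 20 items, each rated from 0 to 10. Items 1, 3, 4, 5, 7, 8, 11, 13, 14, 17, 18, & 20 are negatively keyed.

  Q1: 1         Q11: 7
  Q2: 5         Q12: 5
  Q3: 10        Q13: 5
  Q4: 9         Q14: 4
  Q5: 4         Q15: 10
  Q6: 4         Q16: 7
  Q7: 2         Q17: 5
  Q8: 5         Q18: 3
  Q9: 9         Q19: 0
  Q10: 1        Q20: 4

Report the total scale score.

102

Negatively keyed items use 10 − raw:
  item 1: 10 − 1 = 9
  item 3: 10 − 10 = 0
  item 4: 10 − 9 = 1
  item 5: 10 − 4 = 6
  item 7: 10 − 2 = 8
  item 8: 10 − 5 = 5
  item 11: 10 − 7 = 3
  item 13: 10 − 5 = 5
  item 14: 10 − 4 = 6
  item 17: 10 − 5 = 5
  item 18: 10 − 3 = 7
  item 20: 10 − 4 = 6
Scored responses: 9, 5, 0, 1, 6, 4, 8, 5, 9, 1, 3, 5, 5, 6, 10, 7, 5, 7, 0, 6
Total = 9 + 5 + 0 + 1 + 6 + 4 + 8 + 5 + 9 + 1 + 3 + 5 + 5 + 6 + 10 + 7 + 5 + 7 + 0 + 6 = 102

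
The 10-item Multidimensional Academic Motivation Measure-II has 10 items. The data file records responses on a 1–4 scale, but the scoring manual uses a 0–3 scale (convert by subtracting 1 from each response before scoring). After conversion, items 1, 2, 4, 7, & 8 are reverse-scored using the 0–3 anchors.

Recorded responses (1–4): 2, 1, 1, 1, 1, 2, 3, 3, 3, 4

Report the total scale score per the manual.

Convert to 0–3: 1, 0, 0, 0, 0, 1, 2, 2, 2, 3
Reverse-coded (reverse-coded value = 3 − response):
  item 1: 3 − 1 = 2
  item 2: 3 − 0 = 3
  item 4: 3 − 0 = 3
  item 7: 3 − 2 = 1
  item 8: 3 − 2 = 1
Scored: 2, 3, 0, 3, 0, 1, 1, 1, 2, 3
Total = 16

16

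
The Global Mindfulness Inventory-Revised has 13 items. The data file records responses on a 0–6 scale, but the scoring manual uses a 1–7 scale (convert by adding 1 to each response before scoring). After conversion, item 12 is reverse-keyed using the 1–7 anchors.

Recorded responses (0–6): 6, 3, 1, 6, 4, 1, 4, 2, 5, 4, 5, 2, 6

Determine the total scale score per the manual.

Convert to 1–7: 7, 4, 2, 7, 5, 2, 5, 3, 6, 5, 6, 3, 7
Reverse-coded (reverse-coded value = 8 − response):
  item 12: 8 − 3 = 5
Scored: 7, 4, 2, 7, 5, 2, 5, 3, 6, 5, 6, 5, 7
Total = 64

64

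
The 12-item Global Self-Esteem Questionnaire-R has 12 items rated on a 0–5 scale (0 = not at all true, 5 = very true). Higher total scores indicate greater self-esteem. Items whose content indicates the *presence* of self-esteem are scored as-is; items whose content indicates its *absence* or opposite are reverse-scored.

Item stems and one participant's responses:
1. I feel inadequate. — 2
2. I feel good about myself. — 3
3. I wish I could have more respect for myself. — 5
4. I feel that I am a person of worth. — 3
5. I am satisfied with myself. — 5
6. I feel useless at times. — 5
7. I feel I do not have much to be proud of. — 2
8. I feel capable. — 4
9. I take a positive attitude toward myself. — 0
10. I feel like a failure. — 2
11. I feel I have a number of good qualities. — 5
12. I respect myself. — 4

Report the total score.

33

Items 1, 3, 6, 7, 10 describe the absence/opposite of self-esteem → reverse-score.
reverse-coded value = 5 − response.
  item 1: 5 − 2 = 3
  item 2: 3
  item 3: 5 − 5 = 0
  item 4: 3
  item 5: 5
  item 6: 5 − 5 = 0
  item 7: 5 − 2 = 3
  item 8: 4
  item 9: 0
  item 10: 5 − 2 = 3
  item 11: 5
  item 12: 4
Total = 3 + 3 + 0 + 3 + 5 + 0 + 3 + 4 + 0 + 3 + 5 + 4 = 33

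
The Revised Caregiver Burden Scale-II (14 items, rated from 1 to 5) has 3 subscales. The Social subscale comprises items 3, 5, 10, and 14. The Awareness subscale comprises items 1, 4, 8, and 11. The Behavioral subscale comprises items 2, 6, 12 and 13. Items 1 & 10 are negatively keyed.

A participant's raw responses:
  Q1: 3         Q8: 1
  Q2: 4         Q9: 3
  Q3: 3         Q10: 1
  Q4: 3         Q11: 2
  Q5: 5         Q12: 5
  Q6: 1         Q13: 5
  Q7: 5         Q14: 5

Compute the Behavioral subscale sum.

15

Behavioral items: 2, 6, 12, 13.
  item 2: 4
  item 6: 1
  item 12: 5
  item 13: 5
Sum = 4 + 1 + 5 + 5 = 15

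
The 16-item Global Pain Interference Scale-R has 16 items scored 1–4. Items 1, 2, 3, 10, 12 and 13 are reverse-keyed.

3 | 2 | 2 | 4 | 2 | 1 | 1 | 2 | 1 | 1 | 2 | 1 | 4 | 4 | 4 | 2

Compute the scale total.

Reversing items 1, 2, 3, 10, 12, and 13 with 5 − raw:
Total = (5−3) + (5−2) + (5−2) + 4 + 2 + 1 + 1 + 2 + 1 + (5−1) + 2 + (5−1) + (5−4) + 4 + 4 + 2
      = 2 + 3 + 3 + 4 + 2 + 1 + 1 + 2 + 1 + 4 + 2 + 4 + 1 + 4 + 4 + 2 = 40

40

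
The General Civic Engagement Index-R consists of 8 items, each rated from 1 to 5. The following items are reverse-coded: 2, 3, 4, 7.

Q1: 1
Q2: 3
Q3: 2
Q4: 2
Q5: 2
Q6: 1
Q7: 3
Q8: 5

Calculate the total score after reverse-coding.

23

Reverse-coded items (reversed = (1+5) − raw = 6 − raw):
  item 2: 6 − 3 = 3
  item 3: 6 − 2 = 4
  item 4: 6 − 2 = 4
  item 7: 6 − 3 = 3
After reverse-coding: 1, 3, 4, 4, 2, 1, 3, 5
Total = 1 + 3 + 4 + 4 + 2 + 1 + 3 + 5 = 23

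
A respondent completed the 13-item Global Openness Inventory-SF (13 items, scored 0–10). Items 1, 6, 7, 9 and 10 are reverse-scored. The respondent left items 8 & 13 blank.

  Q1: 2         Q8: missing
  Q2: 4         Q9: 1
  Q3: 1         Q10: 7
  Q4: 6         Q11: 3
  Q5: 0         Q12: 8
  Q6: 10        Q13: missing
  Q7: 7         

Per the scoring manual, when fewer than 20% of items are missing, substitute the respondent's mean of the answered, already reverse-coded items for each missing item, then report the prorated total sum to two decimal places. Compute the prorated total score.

53.18

Reverse-coded (on a 0–10 scale, reversed = 10 − raw):
  item 1: 10 − 2 = 8
  item 6: 10 − 10 = 0
  item 7: 10 − 7 = 3
  item 9: 10 − 1 = 9
  item 10: 10 − 7 = 3
Completed scored items (11 of 13): 8, 4, 1, 6, 0, 0, 3, 9, 3, 3, 8; sum = 45.
Person mean = 45 / 11 ≈ 4.0909
Prorated total = (45 / 11) × 13 = 53.18 (to 2 dp)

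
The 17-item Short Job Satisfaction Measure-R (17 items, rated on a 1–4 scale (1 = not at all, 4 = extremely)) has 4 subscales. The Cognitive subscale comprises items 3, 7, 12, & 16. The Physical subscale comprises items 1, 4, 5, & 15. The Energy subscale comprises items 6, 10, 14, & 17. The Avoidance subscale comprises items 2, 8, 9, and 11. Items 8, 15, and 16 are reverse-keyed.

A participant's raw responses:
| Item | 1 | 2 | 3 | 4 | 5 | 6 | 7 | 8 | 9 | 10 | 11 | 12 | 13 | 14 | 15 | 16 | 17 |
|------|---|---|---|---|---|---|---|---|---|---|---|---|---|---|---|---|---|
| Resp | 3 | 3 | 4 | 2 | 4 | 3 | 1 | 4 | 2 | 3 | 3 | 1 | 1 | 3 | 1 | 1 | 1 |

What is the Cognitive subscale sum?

10

Cognitive items: 3, 7, 12, 16.
Of these, item 16 is reverse-keyed; reversed = (1+4) − raw = 5 − raw.
  item 3: 4
  item 7: 1
  item 12: 1
  item 16: 5 − 1 = 4
Sum = 4 + 1 + 1 + 4 = 10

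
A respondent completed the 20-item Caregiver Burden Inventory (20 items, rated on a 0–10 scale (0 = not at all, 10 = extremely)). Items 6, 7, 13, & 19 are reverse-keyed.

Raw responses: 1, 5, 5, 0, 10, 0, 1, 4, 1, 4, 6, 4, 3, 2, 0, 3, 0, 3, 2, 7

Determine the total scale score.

Reverse-keyed items use 10 − raw:
  item 6: 10 − 0 = 10
  item 7: 10 − 1 = 9
  item 13: 10 − 3 = 7
  item 19: 10 − 2 = 8
Scored items: 1, 5, 5, 0, 10, 10, 9, 4, 1, 4, 6, 4, 7, 2, 0, 3, 0, 3, 8, 7
Total = 1 + 5 + 5 + 0 + 10 + 10 + 9 + 4 + 1 + 4 + 6 + 4 + 7 + 2 + 0 + 3 + 0 + 3 + 8 + 7 = 89

89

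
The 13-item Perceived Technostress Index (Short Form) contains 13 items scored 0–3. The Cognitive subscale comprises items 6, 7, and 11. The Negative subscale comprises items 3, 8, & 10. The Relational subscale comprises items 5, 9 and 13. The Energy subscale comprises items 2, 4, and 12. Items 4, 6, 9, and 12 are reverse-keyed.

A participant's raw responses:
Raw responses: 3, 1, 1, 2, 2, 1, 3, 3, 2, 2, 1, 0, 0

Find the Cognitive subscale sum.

Cognitive items: 6, 7, 11.
Of these, item 6 is reverse-keyed; reverse-coded value = 3 − response.
  item 6: 3 − 1 = 2
  item 7: 3
  item 11: 1
Sum = 2 + 3 + 1 = 6

6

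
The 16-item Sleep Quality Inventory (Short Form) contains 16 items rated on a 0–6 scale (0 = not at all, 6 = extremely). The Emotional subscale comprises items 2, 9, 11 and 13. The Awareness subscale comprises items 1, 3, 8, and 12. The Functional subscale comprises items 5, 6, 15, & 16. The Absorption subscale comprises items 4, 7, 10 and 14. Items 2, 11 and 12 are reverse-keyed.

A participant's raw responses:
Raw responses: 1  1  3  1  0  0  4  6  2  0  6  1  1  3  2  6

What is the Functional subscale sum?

Functional items: 5, 6, 15, 16.
  item 5: 0
  item 6: 0
  item 15: 2
  item 16: 6
Sum = 0 + 0 + 2 + 6 = 8

8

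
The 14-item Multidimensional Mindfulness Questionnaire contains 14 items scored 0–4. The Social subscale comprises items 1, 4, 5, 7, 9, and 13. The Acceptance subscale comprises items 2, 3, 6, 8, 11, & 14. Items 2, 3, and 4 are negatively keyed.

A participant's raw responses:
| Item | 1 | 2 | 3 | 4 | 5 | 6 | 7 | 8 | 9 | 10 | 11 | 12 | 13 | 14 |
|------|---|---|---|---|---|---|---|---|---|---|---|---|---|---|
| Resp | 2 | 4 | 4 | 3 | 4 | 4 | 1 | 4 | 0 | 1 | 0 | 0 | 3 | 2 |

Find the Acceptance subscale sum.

Acceptance items: 2, 3, 6, 8, 11, 14.
Of these, items 2 and 3 are negatively keyed; reverse-coded value = 4 − response.
  item 2: 4 − 4 = 0
  item 3: 4 − 4 = 0
  item 6: 4
  item 8: 4
  item 11: 0
  item 14: 2
Sum = 0 + 0 + 4 + 4 + 0 + 2 = 10

10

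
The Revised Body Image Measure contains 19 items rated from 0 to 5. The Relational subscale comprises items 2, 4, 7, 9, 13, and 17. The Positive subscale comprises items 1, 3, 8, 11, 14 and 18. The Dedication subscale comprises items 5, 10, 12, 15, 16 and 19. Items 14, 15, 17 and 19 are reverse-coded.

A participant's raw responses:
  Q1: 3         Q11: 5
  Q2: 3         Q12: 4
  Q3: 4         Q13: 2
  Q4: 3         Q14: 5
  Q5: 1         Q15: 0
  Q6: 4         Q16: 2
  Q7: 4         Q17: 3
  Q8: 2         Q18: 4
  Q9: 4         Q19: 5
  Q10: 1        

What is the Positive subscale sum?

18

Positive items: 1, 3, 8, 11, 14, 18.
Of these, item 14 is reverse-coded; reverse-coded value = 5 − response.
  item 1: 3
  item 3: 4
  item 8: 2
  item 11: 5
  item 14: 5 − 5 = 0
  item 18: 4
Sum = 3 + 4 + 2 + 5 + 0 + 4 = 18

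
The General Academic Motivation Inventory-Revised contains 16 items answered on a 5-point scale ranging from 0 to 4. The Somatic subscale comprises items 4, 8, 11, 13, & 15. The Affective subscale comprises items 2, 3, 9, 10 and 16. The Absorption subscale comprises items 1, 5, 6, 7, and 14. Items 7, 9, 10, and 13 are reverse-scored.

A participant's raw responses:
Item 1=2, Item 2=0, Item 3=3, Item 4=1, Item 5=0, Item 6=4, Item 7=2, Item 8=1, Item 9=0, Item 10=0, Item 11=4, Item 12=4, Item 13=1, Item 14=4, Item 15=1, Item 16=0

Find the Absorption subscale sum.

Absorption items: 1, 5, 6, 7, 14.
Of these, item 7 is reverse-scored; reverse-coded value = 4 − response.
  item 1: 2
  item 5: 0
  item 6: 4
  item 7: 4 − 2 = 2
  item 14: 4
Sum = 2 + 0 + 4 + 2 + 4 = 12

12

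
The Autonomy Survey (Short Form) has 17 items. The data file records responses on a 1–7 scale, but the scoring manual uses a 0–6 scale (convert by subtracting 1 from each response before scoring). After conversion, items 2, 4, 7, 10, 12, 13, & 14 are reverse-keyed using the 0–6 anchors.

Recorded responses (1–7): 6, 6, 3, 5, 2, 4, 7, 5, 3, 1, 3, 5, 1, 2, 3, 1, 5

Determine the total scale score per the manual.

Convert to 0–6: 5, 5, 2, 4, 1, 3, 6, 4, 2, 0, 2, 4, 0, 1, 2, 0, 4
Reverse-coded (on a 0–6 scale, reversed = 6 − raw):
  item 2: 6 − 5 = 1
  item 4: 6 − 4 = 2
  item 7: 6 − 6 = 0
  item 10: 6 − 0 = 6
  item 12: 6 − 4 = 2
  item 13: 6 − 0 = 6
  item 14: 6 − 1 = 5
Scored: 5, 1, 2, 2, 1, 3, 0, 4, 2, 6, 2, 2, 6, 5, 2, 0, 4
Total = 47

47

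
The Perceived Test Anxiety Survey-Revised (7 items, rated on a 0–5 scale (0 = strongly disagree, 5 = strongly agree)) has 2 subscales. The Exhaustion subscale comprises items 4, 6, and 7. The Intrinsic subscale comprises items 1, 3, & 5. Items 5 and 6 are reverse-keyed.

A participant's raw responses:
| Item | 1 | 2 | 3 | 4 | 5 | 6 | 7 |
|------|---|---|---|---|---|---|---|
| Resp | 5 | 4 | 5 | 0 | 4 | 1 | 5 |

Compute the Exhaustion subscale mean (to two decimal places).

3.00

Exhaustion items: 4, 6, 7.
Of these, item 6 is reverse-keyed; reverse-coded value = 5 − response.
  item 4: 0
  item 6: 5 − 1 = 4
  item 7: 5
Sum = 0 + 4 + 5 = 9
Mean = 9 / 3 = 3.00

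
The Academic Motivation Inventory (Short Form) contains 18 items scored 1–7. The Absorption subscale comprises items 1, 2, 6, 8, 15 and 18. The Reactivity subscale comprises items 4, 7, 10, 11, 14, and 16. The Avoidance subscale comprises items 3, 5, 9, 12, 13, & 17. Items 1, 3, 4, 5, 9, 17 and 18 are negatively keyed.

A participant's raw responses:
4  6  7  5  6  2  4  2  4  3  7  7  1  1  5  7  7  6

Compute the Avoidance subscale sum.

16

Avoidance items: 3, 5, 9, 12, 13, 17.
Of these, items 3, 5, 9, and 17 are negatively keyed; on a 1–7 scale, reversed = 8 − raw.
  item 3: 8 − 7 = 1
  item 5: 8 − 6 = 2
  item 9: 8 − 4 = 4
  item 12: 7
  item 13: 1
  item 17: 8 − 7 = 1
Sum = 1 + 2 + 4 + 7 + 1 + 1 = 16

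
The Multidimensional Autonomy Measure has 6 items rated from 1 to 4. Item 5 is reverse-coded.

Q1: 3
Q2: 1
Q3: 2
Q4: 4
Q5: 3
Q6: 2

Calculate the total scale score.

Reverse-coded items use 5 − raw:
  item 5: 5 − 3 = 2
Scored responses: 3, 1, 2, 4, 2, 2
Total = 3 + 1 + 2 + 4 + 2 + 2 = 14

14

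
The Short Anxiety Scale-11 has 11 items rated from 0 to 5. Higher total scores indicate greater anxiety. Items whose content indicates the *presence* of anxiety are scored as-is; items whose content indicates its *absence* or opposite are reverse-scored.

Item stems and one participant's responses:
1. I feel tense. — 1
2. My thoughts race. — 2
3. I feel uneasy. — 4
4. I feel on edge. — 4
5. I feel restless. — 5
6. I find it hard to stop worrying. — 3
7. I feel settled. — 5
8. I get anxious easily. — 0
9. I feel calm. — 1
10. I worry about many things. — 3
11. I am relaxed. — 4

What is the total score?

Items 7, 9, 11 describe the absence/opposite of anxiety → reverse-score.
on a 0–5 scale, reversed = 5 − raw.
  item 1: 1
  item 2: 2
  item 3: 4
  item 4: 4
  item 5: 5
  item 6: 3
  item 7: 5 − 5 = 0
  item 8: 0
  item 9: 5 − 1 = 4
  item 10: 3
  item 11: 5 − 4 = 1
Total = 1 + 2 + 4 + 4 + 5 + 3 + 0 + 0 + 4 + 3 + 1 = 27

27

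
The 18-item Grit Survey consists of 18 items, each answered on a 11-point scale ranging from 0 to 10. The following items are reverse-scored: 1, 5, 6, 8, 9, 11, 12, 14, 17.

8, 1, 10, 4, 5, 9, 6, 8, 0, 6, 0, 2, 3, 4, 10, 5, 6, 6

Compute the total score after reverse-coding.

99

Reverse-scored items use 10 − raw:
  item 1: 10 − 8 = 2
  item 5: 10 − 5 = 5
  item 6: 10 − 9 = 1
  item 8: 10 − 8 = 2
  item 9: 10 − 0 = 10
  item 11: 10 − 0 = 10
  item 12: 10 − 2 = 8
  item 14: 10 − 4 = 6
  item 17: 10 − 6 = 4
After reverse-coding: 2, 1, 10, 4, 5, 1, 6, 2, 10, 6, 10, 8, 3, 6, 10, 5, 4, 6
Total = 2 + 1 + 10 + 4 + 5 + 1 + 6 + 2 + 10 + 6 + 10 + 8 + 3 + 6 + 10 + 5 + 4 + 6 = 99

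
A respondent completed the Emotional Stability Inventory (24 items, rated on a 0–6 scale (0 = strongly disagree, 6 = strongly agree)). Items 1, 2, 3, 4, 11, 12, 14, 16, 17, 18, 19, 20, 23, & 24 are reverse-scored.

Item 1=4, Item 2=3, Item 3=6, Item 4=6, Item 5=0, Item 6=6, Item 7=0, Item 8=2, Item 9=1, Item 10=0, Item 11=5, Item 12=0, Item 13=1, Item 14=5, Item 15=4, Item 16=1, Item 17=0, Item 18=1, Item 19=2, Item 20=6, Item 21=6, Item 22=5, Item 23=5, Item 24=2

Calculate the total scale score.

63

Raw sum = 71. Reverse-scored items: 1, 2, 3, 4, 11, 12, 14, 16, 17, 18, 19, 20, 23, 24; their raw sum = 46.
Each reversal replaces raw with 6 − raw, changing the total by 6 − 2·raw per item.
Total = 71 + 14·6 − 2·46 = 71 + 84 − 92 = 63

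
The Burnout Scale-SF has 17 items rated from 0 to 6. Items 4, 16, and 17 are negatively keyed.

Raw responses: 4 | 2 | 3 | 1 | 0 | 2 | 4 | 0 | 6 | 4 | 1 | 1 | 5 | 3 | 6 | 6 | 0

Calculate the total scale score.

Reverse-coded items (reversed = (0+6) − raw = 6 − raw):
  item 4: 6 − 1 = 5
  item 16: 6 − 6 = 0
  item 17: 6 − 0 = 6
Scored items: 4, 2, 3, 5, 0, 2, 4, 0, 6, 4, 1, 1, 5, 3, 6, 0, 6
Total = 4 + 2 + 3 + 5 + 0 + 2 + 4 + 0 + 6 + 4 + 1 + 1 + 5 + 3 + 6 + 0 + 6 = 52

52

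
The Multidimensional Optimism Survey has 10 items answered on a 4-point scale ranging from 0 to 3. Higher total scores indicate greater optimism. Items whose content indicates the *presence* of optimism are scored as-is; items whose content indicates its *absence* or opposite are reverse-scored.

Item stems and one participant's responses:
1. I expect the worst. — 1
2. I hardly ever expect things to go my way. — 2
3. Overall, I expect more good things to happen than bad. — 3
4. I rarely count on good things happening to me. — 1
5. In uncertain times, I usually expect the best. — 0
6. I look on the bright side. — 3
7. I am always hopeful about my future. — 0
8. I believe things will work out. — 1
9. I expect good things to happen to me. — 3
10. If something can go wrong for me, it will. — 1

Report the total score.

17

Items 1, 2, 4, 10 describe the absence/opposite of optimism → reverse-score.
reverse-coded value = 3 − response.
  item 1: 3 − 1 = 2
  item 2: 3 − 2 = 1
  item 3: 3
  item 4: 3 − 1 = 2
  item 5: 0
  item 6: 3
  item 7: 0
  item 8: 1
  item 9: 3
  item 10: 3 − 1 = 2
Total = 2 + 1 + 3 + 2 + 0 + 3 + 0 + 1 + 3 + 2 = 17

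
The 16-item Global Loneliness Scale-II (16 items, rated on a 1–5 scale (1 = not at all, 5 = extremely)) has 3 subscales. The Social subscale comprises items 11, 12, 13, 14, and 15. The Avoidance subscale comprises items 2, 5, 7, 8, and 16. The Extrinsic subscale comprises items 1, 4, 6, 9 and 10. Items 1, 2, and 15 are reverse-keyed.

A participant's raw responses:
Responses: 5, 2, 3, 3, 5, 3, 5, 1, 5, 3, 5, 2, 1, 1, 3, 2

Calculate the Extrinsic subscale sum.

Extrinsic items: 1, 4, 6, 9, 10.
Of these, item 1 is reverse-keyed; reversed = (1+5) − raw = 6 − raw.
  item 1: 6 − 5 = 1
  item 4: 3
  item 6: 3
  item 9: 5
  item 10: 3
Sum = 1 + 3 + 3 + 5 + 3 = 15

15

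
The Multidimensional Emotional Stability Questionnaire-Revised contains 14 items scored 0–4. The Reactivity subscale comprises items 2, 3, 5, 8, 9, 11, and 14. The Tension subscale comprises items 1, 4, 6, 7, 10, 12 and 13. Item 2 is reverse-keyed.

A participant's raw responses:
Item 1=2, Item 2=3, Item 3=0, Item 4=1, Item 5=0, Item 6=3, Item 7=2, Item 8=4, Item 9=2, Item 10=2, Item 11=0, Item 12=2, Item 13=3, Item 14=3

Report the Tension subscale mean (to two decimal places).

2.14

Tension items: 1, 4, 6, 7, 10, 12, 13.
  item 1: 2
  item 4: 1
  item 6: 3
  item 7: 2
  item 10: 2
  item 12: 2
  item 13: 3
Sum = 2 + 1 + 3 + 2 + 2 + 2 + 3 = 15
Mean = 15 / 7 = 2.14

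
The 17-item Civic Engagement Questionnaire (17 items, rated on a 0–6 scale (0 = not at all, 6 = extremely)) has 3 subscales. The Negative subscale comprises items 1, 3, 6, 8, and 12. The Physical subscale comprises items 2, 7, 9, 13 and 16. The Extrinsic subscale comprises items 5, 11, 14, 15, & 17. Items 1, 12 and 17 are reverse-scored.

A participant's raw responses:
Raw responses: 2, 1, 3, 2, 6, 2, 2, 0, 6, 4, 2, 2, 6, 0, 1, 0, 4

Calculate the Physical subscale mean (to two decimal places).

3.00

Physical items: 2, 7, 9, 13, 16.
  item 2: 1
  item 7: 2
  item 9: 6
  item 13: 6
  item 16: 0
Sum = 1 + 2 + 6 + 6 + 0 = 15
Mean = 15 / 5 = 3.00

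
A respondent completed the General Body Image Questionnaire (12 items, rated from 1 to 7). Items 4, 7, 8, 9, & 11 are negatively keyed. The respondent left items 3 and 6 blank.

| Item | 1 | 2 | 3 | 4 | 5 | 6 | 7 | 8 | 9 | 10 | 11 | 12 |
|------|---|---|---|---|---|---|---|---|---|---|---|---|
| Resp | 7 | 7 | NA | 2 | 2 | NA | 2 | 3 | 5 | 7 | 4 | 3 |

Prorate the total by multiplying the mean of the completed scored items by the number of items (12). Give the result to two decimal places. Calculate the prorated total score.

Reverse-coded (on a 1–7 scale, reversed = 8 − raw):
  item 4: 8 − 2 = 6
  item 7: 8 − 2 = 6
  item 8: 8 − 3 = 5
  item 9: 8 − 5 = 3
  item 11: 8 − 4 = 4
Completed scored items (10 of 12): 7, 7, 6, 2, 6, 5, 3, 7, 4, 3; sum = 50.
Person mean = 50 / 10 ≈ 5.0000
Prorated total = (50 / 10) × 12 = 60.00 (to 2 dp)

60.00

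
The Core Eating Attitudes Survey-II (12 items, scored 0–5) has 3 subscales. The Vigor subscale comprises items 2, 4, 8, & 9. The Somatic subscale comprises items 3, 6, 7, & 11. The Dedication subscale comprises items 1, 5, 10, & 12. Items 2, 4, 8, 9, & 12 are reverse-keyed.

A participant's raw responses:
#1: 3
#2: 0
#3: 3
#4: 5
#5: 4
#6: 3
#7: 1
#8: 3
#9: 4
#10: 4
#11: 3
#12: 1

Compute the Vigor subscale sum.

8

Vigor items: 2, 4, 8, 9.
Of these, items 2, 4, 8 and 9 are reverse-keyed; reverse-coded value = 5 − response.
  item 2: 5 − 0 = 5
  item 4: 5 − 5 = 0
  item 8: 5 − 3 = 2
  item 9: 5 − 4 = 1
Sum = 5 + 0 + 2 + 1 = 8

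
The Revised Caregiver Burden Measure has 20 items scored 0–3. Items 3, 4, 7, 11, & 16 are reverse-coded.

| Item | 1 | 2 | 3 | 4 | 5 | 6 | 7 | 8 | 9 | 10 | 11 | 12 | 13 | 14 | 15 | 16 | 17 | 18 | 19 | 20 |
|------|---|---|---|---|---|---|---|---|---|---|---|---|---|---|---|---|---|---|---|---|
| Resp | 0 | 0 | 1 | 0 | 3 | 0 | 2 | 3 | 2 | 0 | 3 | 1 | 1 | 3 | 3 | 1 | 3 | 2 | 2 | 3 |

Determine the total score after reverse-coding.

Reversing items 3, 4, 7, 11, and 16 with 3 − raw:
Total = 0 + 0 + (3−1) + (3−0) + 3 + 0 + (3−2) + 3 + 2 + 0 + (3−3) + 1 + 1 + 3 + 3 + (3−1) + 3 + 2 + 2 + 3
      = 0 + 0 + 2 + 3 + 3 + 0 + 1 + 3 + 2 + 0 + 0 + 1 + 1 + 3 + 3 + 2 + 3 + 2 + 2 + 3 = 34

34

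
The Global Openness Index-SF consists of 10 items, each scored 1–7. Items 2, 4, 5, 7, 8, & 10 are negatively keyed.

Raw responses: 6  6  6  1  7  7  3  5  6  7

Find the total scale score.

Reverse-coded items (on a 1–7 scale, reversed = 8 − raw):
  item 2: 8 − 6 = 2
  item 4: 8 − 1 = 7
  item 5: 8 − 7 = 1
  item 7: 8 − 3 = 5
  item 8: 8 − 5 = 3
  item 10: 8 − 7 = 1
After reverse-coding: 6, 2, 6, 7, 1, 7, 5, 3, 6, 1
Total = 6 + 2 + 6 + 7 + 1 + 7 + 5 + 3 + 6 + 1 = 44

44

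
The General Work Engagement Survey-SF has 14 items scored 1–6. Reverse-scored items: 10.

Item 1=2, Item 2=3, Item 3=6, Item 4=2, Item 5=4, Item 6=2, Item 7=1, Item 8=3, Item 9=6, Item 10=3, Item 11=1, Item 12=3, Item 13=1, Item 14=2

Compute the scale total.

40

Reverse-coded items (reversed = (1+6) − raw = 7 − raw):
  item 10: 7 − 3 = 4
Scored items: 2, 3, 6, 2, 4, 2, 1, 3, 6, 4, 1, 3, 1, 2
Total = 2 + 3 + 6 + 2 + 4 + 2 + 1 + 3 + 6 + 4 + 1 + 3 + 1 + 2 = 40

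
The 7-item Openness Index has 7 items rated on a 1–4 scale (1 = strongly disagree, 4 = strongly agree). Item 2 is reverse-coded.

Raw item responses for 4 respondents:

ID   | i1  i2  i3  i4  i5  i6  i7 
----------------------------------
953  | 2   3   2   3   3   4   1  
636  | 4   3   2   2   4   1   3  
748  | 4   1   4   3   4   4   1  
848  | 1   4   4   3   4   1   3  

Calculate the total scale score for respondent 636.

18

Respondent 636 raw: 4, 3, 2, 2, 4, 1, 3.
Reverse-coded (reverse-coded value = 5 − response):
  item 1: 4
  item 2: 5 − 3 = 2
  item 3: 2
  item 4: 2
  item 5: 4
  item 6: 1
  item 7: 3
Sum = 4 + 2 + 2 + 2 + 4 + 1 + 3 = 18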